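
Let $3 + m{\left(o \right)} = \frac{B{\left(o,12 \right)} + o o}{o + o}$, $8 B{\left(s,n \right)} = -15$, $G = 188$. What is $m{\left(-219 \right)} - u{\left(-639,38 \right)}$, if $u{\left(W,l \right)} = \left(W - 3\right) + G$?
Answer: $\frac{398877}{1168} \approx 341.5$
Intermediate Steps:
$B{\left(s,n \right)} = - \frac{15}{8}$ ($B{\left(s,n \right)} = \frac{1}{8} \left(-15\right) = - \frac{15}{8}$)
$u{\left(W,l \right)} = 185 + W$ ($u{\left(W,l \right)} = \left(W - 3\right) + 188 = \left(-3 + W\right) + 188 = 185 + W$)
$m{\left(o \right)} = -3 + \frac{- \frac{15}{8} + o^{2}}{2 o}$ ($m{\left(o \right)} = -3 + \frac{- \frac{15}{8} + o o}{o + o} = -3 + \frac{- \frac{15}{8} + o^{2}}{2 o}$)
$m{\left(-219 \right)} - u{\left(-639,38 \right)} = \left(-3 + \frac{1}{2} \left(-219\right) - \frac{15}{16 \left(-219\right)}\right) - \left(185 - 639\right) = \left(-3 - \frac{219}{2} - - \frac{5}{1168}\right) - -454 = \left(-3 - \frac{219}{2} + \frac{5}{1168}\right) + 454 = - \frac{131395}{1168} + 454 = \frac{398877}{1168}$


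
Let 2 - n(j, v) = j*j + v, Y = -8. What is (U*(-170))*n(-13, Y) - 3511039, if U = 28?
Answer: -2754199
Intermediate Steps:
n(j, v) = 2 - v - j**2 (n(j, v) = 2 - (j*j + v) = 2 - (j**2 + v) = 2 - (v + j**2) = 2 + (-v - j**2) = 2 - v - j**2)
(U*(-170))*n(-13, Y) - 3511039 = (28*(-170))*(2 - 1*(-8) - 1*(-13)**2) - 3511039 = -4760*(2 + 8 - 1*169) - 3511039 = -4760*(2 + 8 - 169) - 3511039 = -4760*(-159) - 3511039 = 756840 - 3511039 = -2754199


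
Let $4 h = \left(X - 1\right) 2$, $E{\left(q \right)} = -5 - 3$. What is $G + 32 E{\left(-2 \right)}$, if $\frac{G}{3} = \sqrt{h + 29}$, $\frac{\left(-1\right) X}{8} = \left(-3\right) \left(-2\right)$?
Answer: $-256 + \frac{9 \sqrt{2}}{2} \approx -249.64$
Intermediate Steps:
$X = -48$ ($X = - 8 \left(\left(-3\right) \left(-2\right)\right) = \left(-8\right) 6 = -48$)
$E{\left(q \right)} = -8$ ($E{\left(q \right)} = -5 - 3 = -8$)
$h = - \frac{49}{2}$ ($h = \frac{\left(-48 - 1\right) 2}{4} = \frac{\left(-49\right) 2}{4} = \frac{1}{4} \left(-98\right) = - \frac{49}{2} \approx -24.5$)
$G = \frac{9 \sqrt{2}}{2}$ ($G = 3 \sqrt{- \frac{49}{2} + 29} = 3 \sqrt{\frac{9}{2}} = 3 \frac{3 \sqrt{2}}{2} = \frac{9 \sqrt{2}}{2} \approx 6.364$)
$G + 32 E{\left(-2 \right)} = \frac{9 \sqrt{2}}{2} + 32 \left(-8\right) = \frac{9 \sqrt{2}}{2} - 256 = -256 + \frac{9 \sqrt{2}}{2}$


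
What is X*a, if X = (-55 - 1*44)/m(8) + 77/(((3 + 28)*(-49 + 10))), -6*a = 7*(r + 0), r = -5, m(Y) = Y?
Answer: -4210745/58032 ≈ -72.559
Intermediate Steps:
a = 35/6 (a = -7*(-5 + 0)/6 = -7*(-5)/6 = -1/6*(-35) = 35/6 ≈ 5.8333)
X = -120307/9672 (X = (-55 - 1*44)/8 + 77/(((3 + 28)*(-49 + 10))) = (-55 - 44)*(1/8) + 77/((31*(-39))) = -99*1/8 + 77/(-1209) = -99/8 + 77*(-1/1209) = -99/8 - 77/1209 = -120307/9672 ≈ -12.439)
X*a = -120307/9672*35/6 = -4210745/58032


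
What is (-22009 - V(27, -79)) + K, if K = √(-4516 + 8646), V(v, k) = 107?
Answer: -22116 + √4130 ≈ -22052.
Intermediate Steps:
K = √4130 ≈ 64.265
(-22009 - V(27, -79)) + K = (-22009 - 1*107) + √4130 = (-22009 - 107) + √4130 = -22116 + √4130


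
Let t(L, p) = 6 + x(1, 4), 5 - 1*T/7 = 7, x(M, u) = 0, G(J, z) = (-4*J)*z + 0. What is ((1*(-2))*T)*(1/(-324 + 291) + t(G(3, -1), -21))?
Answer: 5516/33 ≈ 167.15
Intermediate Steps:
G(J, z) = -4*J*z (G(J, z) = -4*J*z + 0 = -4*J*z)
T = -14 (T = 35 - 7*7 = 35 - 49 = -14)
t(L, p) = 6 (t(L, p) = 6 + 0 = 6)
((1*(-2))*T)*(1/(-324 + 291) + t(G(3, -1), -21)) = ((1*(-2))*(-14))*(1/(-324 + 291) + 6) = (-2*(-14))*(1/(-33) + 6) = 28*(-1/33 + 6) = 28*(197/33) = 5516/33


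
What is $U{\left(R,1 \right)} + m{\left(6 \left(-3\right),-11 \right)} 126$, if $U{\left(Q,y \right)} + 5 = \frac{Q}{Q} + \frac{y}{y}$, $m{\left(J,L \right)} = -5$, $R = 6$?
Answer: $-633$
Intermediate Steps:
$U{\left(Q,y \right)} = -3$ ($U{\left(Q,y \right)} = -5 + \left(\frac{Q}{Q} + \frac{y}{y}\right) = -5 + \left(1 + 1\right) = -5 + 2 = -3$)
$U{\left(R,1 \right)} + m{\left(6 \left(-3\right),-11 \right)} 126 = -3 - 630 = -633$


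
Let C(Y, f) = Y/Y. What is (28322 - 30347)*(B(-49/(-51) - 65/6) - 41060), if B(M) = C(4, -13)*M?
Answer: 2827660725/34 ≈ 8.3166e+7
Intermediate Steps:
C(Y, f) = 1
B(M) = M (B(M) = 1*M = M)
(28322 - 30347)*(B(-49/(-51) - 65/6) - 41060) = (28322 - 30347)*((-49/(-51) - 65/6) - 41060) = -2025*((-49*(-1/51) - 65*⅙) - 41060) = -2025*((49/51 - 65/6) - 41060) = -2025*(-1007/102 - 41060) = -2025*(-4189127/102) = 2827660725/34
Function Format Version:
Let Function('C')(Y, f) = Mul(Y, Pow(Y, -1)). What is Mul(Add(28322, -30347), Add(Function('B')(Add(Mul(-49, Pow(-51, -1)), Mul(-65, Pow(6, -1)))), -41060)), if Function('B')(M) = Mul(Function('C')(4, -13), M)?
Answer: Rational(2827660725, 34) ≈ 8.3166e+7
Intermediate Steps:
Function('C')(Y, f) = 1
Function('B')(M) = M (Function('B')(M) = Mul(1, M) = M)
Mul(Add(28322, -30347), Add(Function('B')(Add(Mul(-49, Pow(-51, -1)), Mul(-65, Pow(6, -1)))), -41060)) = Mul(Add(28322, -30347), Add(Add(Mul(-49, Pow(-51, -1)), Mul(-65, Pow(6, -1))), -41060)) = Mul(-2025, Add(Add(Mul(-49, Rational(-1, 51)), Mul(-65, Rational(1, 6))), -41060)) = Mul(-2025, Add(Add(Rational(49, 51), Rational(-65, 6)), -41060)) = Mul(-2025, Add(Rational(-1007, 102), -41060)) = Mul(-2025, Rational(-4189127, 102)) = Rational(2827660725, 34)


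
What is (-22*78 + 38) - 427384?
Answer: -429062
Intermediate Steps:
(-22*78 + 38) - 427384 = (-1716 + 38) - 427384 = -1678 - 427384 = -429062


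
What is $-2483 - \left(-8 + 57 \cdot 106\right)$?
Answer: $-8517$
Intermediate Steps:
$-2483 - \left(-8 + 57 \cdot 106\right) = -2483 - \left(-8 + 6042\right) = -2483 - 6034 = -8517$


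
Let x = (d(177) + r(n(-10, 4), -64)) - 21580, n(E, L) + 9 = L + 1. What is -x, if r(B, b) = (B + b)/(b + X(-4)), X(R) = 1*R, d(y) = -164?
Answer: 21743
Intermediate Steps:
n(E, L) = -8 + L (n(E, L) = -9 + (L + 1) = -9 + (1 + L) = -8 + L)
X(R) = R
r(B, b) = (B + b)/(-4 + b) (r(B, b) = (B + b)/(b - 4) = (B + b)/(-4 + b))
x = -21743 (x = (-164 + ((-8 + 4) - 64)/(-4 - 64)) - 21580 = (-164 + (-4 - 64)/(-68)) - 21580 = (-164 - 1/68*(-68)) - 21580 = (-164 + 1) - 21580 = -163 - 21580 = -21743)
-x = -1*(-21743) = 21743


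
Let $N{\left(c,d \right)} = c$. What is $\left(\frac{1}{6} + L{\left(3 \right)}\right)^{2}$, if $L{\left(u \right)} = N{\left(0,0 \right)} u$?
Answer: $\frac{1}{36} \approx 0.027778$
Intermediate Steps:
$L{\left(u \right)} = 0$ ($L{\left(u \right)} = 0 u = 0$)
$\left(\frac{1}{6} + L{\left(3 \right)}\right)^{2} = \left(\frac{1}{6} + 0\right)^{2} = \left(\frac{1}{6}\right)^{2} = \frac{1}{36}$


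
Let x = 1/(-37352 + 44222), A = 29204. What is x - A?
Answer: -200631479/6870 ≈ -29204.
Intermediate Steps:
x = 1/6870 ≈ 0.00014556
x - A = 1/6870 - 1*29204 = 1/6870 - 29204 = -200631479/6870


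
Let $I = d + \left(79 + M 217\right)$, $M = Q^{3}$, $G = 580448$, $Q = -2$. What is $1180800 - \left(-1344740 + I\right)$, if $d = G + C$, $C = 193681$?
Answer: $1753068$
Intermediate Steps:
$M = -8$ ($M = \left(-2\right)^{3} = -8$)
$d = 774129$ ($d = 580448 + 193681 = 774129$)
$I = 772472$ ($I = 774129 + \left(79 - 1736\right) = 774129 - 1657 = 772472$)
$1180800 - \left(-1344740 + I\right) = 1180800 + \left(1344740 - 772472\right) = 1180800 + 572268 = 1753068$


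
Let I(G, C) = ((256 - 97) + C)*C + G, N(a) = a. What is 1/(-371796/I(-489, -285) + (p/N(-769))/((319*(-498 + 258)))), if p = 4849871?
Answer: -695132874480/7239189457583 ≈ -0.096024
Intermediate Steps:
I(G, C) = G + C*(159 + C) (I(G, C) = (159 + C)*C + G = C*(159 + C) + G = G + C*(159 + C))
1/(-371796/I(-489, -285) + (p/N(-769))/((319*(-498 + 258)))) = 1/(-371796/(-489 + (-285)² + 159*(-285)) + (4849871/(-769))/((319*(-498 + 258)))) = 1/(-371796/(-489 + 81225 - 45315) + (4849871*(-1/769))/((319*(-240)))) = 1/(-371796/35421 - 4849871/769/(-76560)) = 1/(-371796*1/35421 - 4849871/769*(-1/76560)) = 1/(-123932/11807 + 4849871/58874640) = 1/(-7239189457583/695132874480) = -695132874480/7239189457583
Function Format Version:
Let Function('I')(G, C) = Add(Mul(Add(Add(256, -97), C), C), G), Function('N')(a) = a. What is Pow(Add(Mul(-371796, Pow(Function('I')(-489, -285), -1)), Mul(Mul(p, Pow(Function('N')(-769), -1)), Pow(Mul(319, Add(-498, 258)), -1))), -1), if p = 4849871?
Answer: Rational(-695132874480, 7239189457583) ≈ -0.096024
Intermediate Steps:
Function('I')(G, C) = Add(G, Mul(C, Add(159, C))) (Function('I')(G, C) = Add(Mul(Add(159, C), C), G) = Add(Mul(C, Add(159, C)), G) = Add(G, Mul(C, Add(159, C))))
Pow(Add(Mul(-371796, Pow(Function('I')(-489, -285), -1)), Mul(Mul(p, Pow(Function('N')(-769), -1)), Pow(Mul(319, Add(-498, 258)), -1))), -1) = Pow(Add(Mul(-371796, Pow(Add(-489, Pow(-285, 2), Mul(159, -285)), -1)), Mul(Mul(4849871, Pow(-769, -1)), Pow(Mul(319, Add(-498, 258)), -1))), -1) = Pow(Add(Mul(-371796, Pow(Add(-489, 81225, -45315), -1)), Mul(Mul(4849871, Rational(-1, 769)), Pow(Mul(319, -240), -1))), -1) = Pow(Add(Mul(-371796, Pow(35421, -1)), Mul(Rational(-4849871, 769), Pow(-76560, -1))), -1) = Pow(Add(Mul(-371796, Rational(1, 35421)), Mul(Rational(-4849871, 769), Rational(-1, 76560))), -1) = Pow(Add(Rational(-123932, 11807), Rational(4849871, 58874640)), -1) = Pow(Rational(-7239189457583, 695132874480), -1) = Rational(-695132874480, 7239189457583)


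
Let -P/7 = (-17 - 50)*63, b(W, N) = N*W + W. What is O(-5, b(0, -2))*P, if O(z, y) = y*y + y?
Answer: 0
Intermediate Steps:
b(W, N) = W + N*W
O(z, y) = y + y² (O(z, y) = y² + y = y + y²)
P = 29547 (P = -7*(-17 - 50)*63 = -(-469)*63 = -7*(-4221) = 29547)
O(-5, b(0, -2))*P = ((0*(1 - 2))*(1 + 0*(1 - 2)))*29547 = ((0*(-1))*(1 + 0*(-1)))*29547 = (0*(1 + 0))*29547 = (0*1)*29547 = 0*29547 = 0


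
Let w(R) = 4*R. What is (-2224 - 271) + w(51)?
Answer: -2291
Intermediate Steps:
(-2224 - 271) + w(51) = (-2224 - 271) + 4*51 = -2495 + 204 = -2291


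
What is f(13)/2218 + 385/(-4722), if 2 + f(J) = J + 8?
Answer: -191053/2618349 ≈ -0.072967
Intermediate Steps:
f(J) = 6 + J (f(J) = -2 + (J + 8) = -2 + (8 + J) = 6 + J)
f(13)/2218 + 385/(-4722) = (6 + 13)/2218 + 385/(-4722) = 19*(1/2218) + 385*(-1/4722) = 19/2218 - 385/4722 = -191053/2618349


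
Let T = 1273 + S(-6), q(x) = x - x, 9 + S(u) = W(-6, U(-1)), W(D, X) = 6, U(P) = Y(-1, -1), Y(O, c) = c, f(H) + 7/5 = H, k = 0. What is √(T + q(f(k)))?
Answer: √1270 ≈ 35.637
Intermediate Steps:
f(H) = -7/5 + H
U(P) = -1
S(u) = -3 (S(u) = -9 + 6 = -3)
q(x) = 0
T = 1270 (T = 1273 - 3 = 1270)
√(T + q(f(k))) = √(1270 + 0) = √1270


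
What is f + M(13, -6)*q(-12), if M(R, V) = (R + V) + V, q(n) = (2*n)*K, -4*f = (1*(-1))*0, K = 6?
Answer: -144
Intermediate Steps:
f = 0 (f = -1*(-1)*0/4 = -(-1)*0/4 = -¼*0 = 0)
q(n) = 12*n (q(n) = (2*n)*6 = 12*n)
M(R, V) = R + 2*V
f + M(13, -6)*q(-12) = 0 + (13 + 2*(-6))*(12*(-12)) = 0 + (13 - 12)*(-144) = 0 + 1*(-144) = 0 - 144 = -144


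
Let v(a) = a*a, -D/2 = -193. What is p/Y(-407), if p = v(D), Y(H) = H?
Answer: -148996/407 ≈ -366.08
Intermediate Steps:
D = 386 (D = -2*(-193) = 386)
v(a) = a²
p = 148996 (p = 386² = 148996)
p/Y(-407) = 148996/(-407) = 148996*(-1/407) = -148996/407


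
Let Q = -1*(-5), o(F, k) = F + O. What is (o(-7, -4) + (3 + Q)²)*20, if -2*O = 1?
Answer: 1130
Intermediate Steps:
O = -½ (O = -½*1 = -½ ≈ -0.50000)
o(F, k) = -½ + F (o(F, k) = F - ½ = -½ + F)
Q = 5
(o(-7, -4) + (3 + Q)²)*20 = ((-½ - 7) + (3 + 5)²)*20 = (-15/2 + 8²)*20 = (-15/2 + 64)*20 = (113/2)*20 = 1130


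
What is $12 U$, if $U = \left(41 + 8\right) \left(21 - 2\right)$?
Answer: $11172$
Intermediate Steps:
$U = 931$ ($U = 49 \cdot 19 = 931$)
$12 U = 12 \cdot 931 = 11172$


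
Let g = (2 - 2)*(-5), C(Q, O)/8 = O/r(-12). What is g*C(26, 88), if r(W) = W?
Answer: 0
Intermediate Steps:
C(Q, O) = -2*O/3 (C(Q, O) = 8*(O/(-12)) = 8*(O*(-1/12)) = 8*(-O/12) = -2*O/3)
g = 0 (g = 0*(-5) = 0)
g*C(26, 88) = 0*(-⅔*88) = 0*(-176/3) = 0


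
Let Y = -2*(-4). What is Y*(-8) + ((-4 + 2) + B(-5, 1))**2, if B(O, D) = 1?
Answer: -63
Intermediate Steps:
Y = 8
Y*(-8) + ((-4 + 2) + B(-5, 1))**2 = 8*(-8) + ((-4 + 2) + 1)**2 = -64 + (-2 + 1)**2 = -64 + (-1)**2 = -64 + 1 = -63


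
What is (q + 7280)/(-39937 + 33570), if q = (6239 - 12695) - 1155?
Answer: 331/6367 ≈ 0.051987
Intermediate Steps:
q = -7611 (q = -6456 - 1155 = -7611)
(q + 7280)/(-39937 + 33570) = (-7611 + 7280)/(-39937 + 33570) = -331/(-6367) = -331*(-1/6367) = 331/6367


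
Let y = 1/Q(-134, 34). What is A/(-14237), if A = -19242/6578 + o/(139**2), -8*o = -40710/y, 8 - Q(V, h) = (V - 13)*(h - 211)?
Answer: 1742117442909/3618861401012 ≈ 0.48140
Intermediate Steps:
Q(V, h) = 8 - (-211 + h)*(-13 + V) (Q(V, h) = 8 - (V - 13)*(h - 211) = 8 - (-13 + V)*(-211 + h) = 8 - (-211 + h)*(-13 + V))
y = -1/26011 (y = 1/(-2735 + 13*34 + 211*(-134) - 1*(-134)*34) = 1/(-2735 + 442 - 28274 + 4556) = 1/(-26011) = -1/26011 ≈ -3.8445e-5)
o = -529453905/4 (o = -(-20355)/(4*(-1/26011)) = -(-20355)*(-26011)/4 = -1/8*1058907810 = -529453905/4 ≈ -1.3236e+8)
A = -1742117442909/254187076 (A = -19242/6578 - 529453905/(4*(139**2)) = -19242*1/6578 - 529453905/4/19321 = -9621/3289 - 529453905/4*1/19321 = -9621/3289 - 529453905/77284 = -1742117442909/254187076 ≈ -6853.7)
A/(-14237) = -1742117442909/254187076/(-14237) = -1742117442909/254187076*(-1/14237) = 1742117442909/3618861401012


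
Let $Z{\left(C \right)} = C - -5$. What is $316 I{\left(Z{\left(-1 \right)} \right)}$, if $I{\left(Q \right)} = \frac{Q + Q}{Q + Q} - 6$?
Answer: $-1580$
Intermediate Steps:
$Z{\left(C \right)} = 5 + C$ ($Z{\left(C \right)} = C + 5 = 5 + C$)
$I{\left(Q \right)} = -5$ ($I{\left(Q \right)} = \frac{2 Q}{2 Q} - 6 = 2 Q \frac{1}{2 Q} - 6 = 1 - 6 = -5$)
$316 I{\left(Z{\left(-1 \right)} \right)} = 316 \left(-5\right) = -1580$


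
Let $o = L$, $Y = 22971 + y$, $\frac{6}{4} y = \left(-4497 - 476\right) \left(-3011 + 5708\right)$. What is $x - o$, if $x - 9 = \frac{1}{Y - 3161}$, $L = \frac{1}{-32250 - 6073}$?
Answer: $\frac{3077146350429}{341904163012} \approx 9.0$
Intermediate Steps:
$y = -8941454$ ($y = \frac{2 \left(-4497 - 476\right) \left(-3011 + 5708\right)}{3} = \frac{2 \left(\left(-4973\right) 2697\right)}{3} = \frac{2}{3} \left(-13412181\right) = -8941454$)
$Y = -8918483$ ($Y = 22971 - 8941454 = -8918483$)
$L = - \frac{1}{38323}$ ($L = \frac{1}{-38323} = - \frac{1}{38323} \approx -2.6094 \cdot 10^{-5}$)
$o = - \frac{1}{38323} \approx -2.6094 \cdot 10^{-5}$
$x = \frac{80294795}{8921644}$ ($x = 9 + \frac{1}{-8918483 - 3161} = 9 + \frac{1}{-8921644} = 9 - \frac{1}{8921644} = \frac{80294795}{8921644} \approx 9.0$)
$x - o = \frac{80294795}{8921644} - - \frac{1}{38323} = \frac{80294795}{8921644} + \frac{1}{38323} = \frac{3077146350429}{341904163012}$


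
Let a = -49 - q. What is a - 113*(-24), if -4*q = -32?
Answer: 2655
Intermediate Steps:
q = 8 (q = -1/4*(-32) = 8)
a = -57 (a = -49 - 1*8 = -49 - 8 = -57)
a - 113*(-24) = -57 - 113*(-24) = -57 + 2712 = 2655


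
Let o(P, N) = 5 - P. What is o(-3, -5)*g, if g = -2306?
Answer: -18448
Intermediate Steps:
o(-3, -5)*g = (5 - 1*(-3))*(-2306) = (5 + 3)*(-2306) = 8*(-2306) = -18448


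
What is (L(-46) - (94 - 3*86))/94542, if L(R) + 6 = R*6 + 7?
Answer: -37/31514 ≈ -0.0011741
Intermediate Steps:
L(R) = 1 + 6*R (L(R) = -6 + (R*6 + 7) = -6 + (6*R + 7) = -6 + (7 + 6*R) = 1 + 6*R)
(L(-46) - (94 - 3*86))/94542 = ((1 + 6*(-46)) - (94 - 3*86))/94542 = ((1 - 276) - (94 - 258))*(1/94542) = (-275 - 1*(-164))*(1/94542) = (-275 + 164)*(1/94542) = -111*1/94542 = -37/31514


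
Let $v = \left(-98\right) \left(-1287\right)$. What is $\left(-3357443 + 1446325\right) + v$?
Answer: $-1784992$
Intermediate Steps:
$v = 126126$
$\left(-3357443 + 1446325\right) + v = \left(-3357443 + 1446325\right) + 126126 = -1911118 + 126126 = -1784992$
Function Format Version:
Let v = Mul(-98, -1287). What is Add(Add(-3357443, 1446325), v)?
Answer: -1784992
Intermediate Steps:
v = 126126
Add(Add(-3357443, 1446325), v) = Add(Add(-3357443, 1446325), 126126) = Add(-1911118, 126126) = -1784992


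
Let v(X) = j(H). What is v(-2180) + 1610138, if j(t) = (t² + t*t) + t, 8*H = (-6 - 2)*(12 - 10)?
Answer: 1610144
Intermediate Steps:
H = -2 (H = ((-6 - 2)*(12 - 10))/8 = (-8*2)/8 = (⅛)*(-16) = -2)
j(t) = t + 2*t² (j(t) = (t² + t²) + t = 2*t² + t = t + 2*t²)
v(X) = 6 (v(X) = -2*(1 + 2*(-2)) = -2*(1 - 4) = -2*(-3) = 6)
v(-2180) + 1610138 = 6 + 1610138 = 1610144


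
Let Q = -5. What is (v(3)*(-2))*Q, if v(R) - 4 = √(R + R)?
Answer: 40 + 10*√6 ≈ 64.495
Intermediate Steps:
v(R) = 4 + √2*√R (v(R) = 4 + √(R + R) = 4 + √(2*R) = 4 + √2*√R)
(v(3)*(-2))*Q = ((4 + √2*√3)*(-2))*(-5) = ((4 + √6)*(-2))*(-5) = (-8 - 2*√6)*(-5) = 40 + 10*√6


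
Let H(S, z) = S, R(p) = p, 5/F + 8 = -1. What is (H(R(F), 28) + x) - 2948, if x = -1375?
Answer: -38912/9 ≈ -4323.6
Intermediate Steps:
F = -5/9 (F = 5/(-8 - 1) = 5/(-9) = 5*(-1/9) = -5/9 ≈ -0.55556)
(H(R(F), 28) + x) - 2948 = (-5/9 - 1375) - 2948 = -12380/9 - 2948 = -38912/9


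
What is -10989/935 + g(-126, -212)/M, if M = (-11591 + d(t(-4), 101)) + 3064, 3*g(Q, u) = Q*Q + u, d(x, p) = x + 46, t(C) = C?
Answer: -5352197/432735 ≈ -12.368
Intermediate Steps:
d(x, p) = 46 + x
g(Q, u) = u/3 + Q**2/3 (g(Q, u) = (Q*Q + u)/3 = (Q**2 + u)/3 = (u + Q**2)/3 = u/3 + Q**2/3)
M = -8485 (M = (-11591 + (46 - 4)) + 3064 = (-11591 + 42) + 3064 = -11549 + 3064 = -8485)
-10989/935 + g(-126, -212)/M = -10989/935 + ((1/3)*(-212) + (1/3)*(-126)**2)/(-8485) = -10989*1/935 + (-212/3 + (1/3)*15876)*(-1/8485) = -999/85 + (-212/3 + 5292)*(-1/8485) = -999/85 + (15664/3)*(-1/8485) = -999/85 - 15664/25455 = -5352197/432735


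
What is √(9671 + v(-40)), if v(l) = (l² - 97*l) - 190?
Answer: √14961 ≈ 122.32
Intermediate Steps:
v(l) = -190 + l² - 97*l
√(9671 + v(-40)) = √(9671 + (-190 + (-40)² - 97*(-40))) = √(9671 + (-190 + 1600 + 3880)) = √(9671 + 5290) = √14961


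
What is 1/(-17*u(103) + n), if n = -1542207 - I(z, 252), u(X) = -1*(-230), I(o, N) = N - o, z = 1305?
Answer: -1/1545064 ≈ -6.4722e-7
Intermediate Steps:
u(X) = 230
n = -1541154 (n = -1542207 - (252 - 1*1305) = -1542207 - (252 - 1305) = -1542207 - 1*(-1053) = -1542207 + 1053 = -1541154)
1/(-17*u(103) + n) = 1/(-17*230 - 1541154) = 1/(-3910 - 1541154) = 1/(-1545064) = -1/1545064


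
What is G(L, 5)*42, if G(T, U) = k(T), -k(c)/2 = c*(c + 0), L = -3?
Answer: -756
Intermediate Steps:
k(c) = -2*c**2 (k(c) = -2*c*(c + 0) = -2*c*c = -2*c**2)
G(T, U) = -2*T**2
G(L, 5)*42 = -2*(-3)**2*42 = -2*9*42 = -18*42 = -756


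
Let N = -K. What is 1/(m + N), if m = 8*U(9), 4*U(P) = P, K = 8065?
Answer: -1/8047 ≈ -0.00012427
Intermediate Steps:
U(P) = P/4
m = 18 (m = 8*((¼)*9) = 8*(9/4) = 18)
N = -8065 (N = -1*8065 = -8065)
1/(m + N) = 1/(18 - 8065) = 1/(-8047) = -1/8047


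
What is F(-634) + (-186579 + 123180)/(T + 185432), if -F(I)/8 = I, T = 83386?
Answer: 454460499/89606 ≈ 5071.8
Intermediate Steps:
F(I) = -8*I
F(-634) + (-186579 + 123180)/(T + 185432) = -8*(-634) + (-186579 + 123180)/(83386 + 185432) = 5072 - 63399/268818 = 5072 - 63399*1/268818 = 5072 - 21133/89606 = 454460499/89606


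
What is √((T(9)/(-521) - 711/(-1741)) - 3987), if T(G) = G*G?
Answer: 3*I*√364459407385513/907061 ≈ 63.141*I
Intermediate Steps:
T(G) = G²
√((T(9)/(-521) - 711/(-1741)) - 3987) = √((9²/(-521) - 711/(-1741)) - 3987) = √((81*(-1/521) - 711*(-1/1741)) - 3987) = √((-81/521 + 711/1741) - 3987) = √(229410/907061 - 3987) = √(-3616222797/907061) = 3*I*√364459407385513/907061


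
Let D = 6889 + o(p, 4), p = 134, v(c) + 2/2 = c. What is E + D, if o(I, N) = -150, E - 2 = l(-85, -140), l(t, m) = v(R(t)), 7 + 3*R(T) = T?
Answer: 20128/3 ≈ 6709.3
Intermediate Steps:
R(T) = -7/3 + T/3
v(c) = -1 + c
l(t, m) = -10/3 + t/3 (l(t, m) = -1 + (-7/3 + t/3) = -10/3 + t/3)
E = -89/3 (E = 2 + (-10/3 + (⅓)*(-85)) = 2 + (-10/3 - 85/3) = 2 - 95/3 = -89/3 ≈ -29.667)
D = 6739 (D = 6889 - 150 = 6739)
E + D = -89/3 + 6739 = 20128/3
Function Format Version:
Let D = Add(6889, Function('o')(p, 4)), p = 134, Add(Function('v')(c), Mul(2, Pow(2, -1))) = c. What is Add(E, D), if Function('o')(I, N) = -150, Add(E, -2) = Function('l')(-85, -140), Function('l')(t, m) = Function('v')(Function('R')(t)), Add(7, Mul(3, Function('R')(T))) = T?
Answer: Rational(20128, 3) ≈ 6709.3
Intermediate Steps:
Function('R')(T) = Add(Rational(-7, 3), Mul(Rational(1, 3), T))
Function('v')(c) = Add(-1, c)
Function('l')(t, m) = Add(Rational(-10, 3), Mul(Rational(1, 3), t)) (Function('l')(t, m) = Add(-1, Add(Rational(-7, 3), Mul(Rational(1, 3), t))) = Add(Rational(-10, 3), Mul(Rational(1, 3), t)))
E = Rational(-89, 3) (E = Add(2, Add(Rational(-10, 3), Mul(Rational(1, 3), -85))) = Add(2, Add(Rational(-10, 3), Rational(-85, 3))) = Add(2, Rational(-95, 3)) = Rational(-89, 3) ≈ -29.667)
D = 6739 (D = Add(6889, -150) = 6739)
Add(E, D) = Add(Rational(-89, 3), 6739) = Rational(20128, 3)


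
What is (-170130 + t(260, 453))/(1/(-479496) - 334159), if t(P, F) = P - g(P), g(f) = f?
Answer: 16315330896/32045580773 ≈ 0.50913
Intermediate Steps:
t(P, F) = 0 (t(P, F) = P - P = 0)
(-170130 + t(260, 453))/(1/(-479496) - 334159) = (-170130 + 0)/(1/(-479496) - 334159) = -170130/(-1/479496 - 334159) = -170130/(-160227903865/479496) = -170130*(-479496/160227903865) = 16315330896/32045580773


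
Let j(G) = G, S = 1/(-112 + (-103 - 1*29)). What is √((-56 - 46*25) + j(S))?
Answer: I*√17950165/122 ≈ 34.728*I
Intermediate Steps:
S = -1/244 (S = 1/(-112 + (-103 - 29)) = 1/(-112 - 132) = 1/(-244) = -1/244 ≈ -0.0040984)
√((-56 - 46*25) + j(S)) = √((-56 - 46*25) - 1/244) = √((-56 - 1150) - 1/244) = √(-1206 - 1/244) = √(-294265/244) = I*√17950165/122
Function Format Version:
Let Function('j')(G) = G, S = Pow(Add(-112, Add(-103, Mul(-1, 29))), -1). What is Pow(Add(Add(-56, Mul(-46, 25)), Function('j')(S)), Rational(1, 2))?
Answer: Mul(Rational(1, 122), I, Pow(17950165, Rational(1, 2))) ≈ Mul(34.728, I)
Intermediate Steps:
S = Rational(-1, 244) (S = Pow(Add(-112, Add(-103, -29)), -1) = Pow(Add(-112, -132), -1) = Pow(-244, -1) = Rational(-1, 244) ≈ -0.0040984)
Pow(Add(Add(-56, Mul(-46, 25)), Function('j')(S)), Rational(1, 2)) = Pow(Add(Add(-56, Mul(-46, 25)), Rational(-1, 244)), Rational(1, 2)) = Pow(Add(Add(-56, -1150), Rational(-1, 244)), Rational(1, 2)) = Pow(Add(-1206, Rational(-1, 244)), Rational(1, 2)) = Pow(Rational(-294265, 244), Rational(1, 2)) = Mul(Rational(1, 122), I, Pow(17950165, Rational(1, 2)))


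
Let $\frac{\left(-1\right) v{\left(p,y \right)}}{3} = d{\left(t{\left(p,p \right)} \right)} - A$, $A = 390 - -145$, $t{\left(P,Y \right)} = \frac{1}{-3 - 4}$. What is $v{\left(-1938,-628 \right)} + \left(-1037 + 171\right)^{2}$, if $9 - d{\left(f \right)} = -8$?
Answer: $751510$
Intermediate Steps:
$t{\left(P,Y \right)} = - \frac{1}{7}$ ($t{\left(P,Y \right)} = \frac{1}{-7} = - \frac{1}{7}$)
$d{\left(f \right)} = 17$ ($d{\left(f \right)} = 9 - -8 = 9 + 8 = 17$)
$A = 535$ ($A = 390 + 145 = 535$)
$v{\left(p,y \right)} = 1554$ ($v{\left(p,y \right)} = - 3 \left(17 - 535\right) = \left(-3\right) \left(-518\right) = 1554$)
$v{\left(-1938,-628 \right)} + \left(-1037 + 171\right)^{2} = 1554 + \left(-1037 + 171\right)^{2} = 1554 + \left(-866\right)^{2} = 1554 + 749956 = 751510$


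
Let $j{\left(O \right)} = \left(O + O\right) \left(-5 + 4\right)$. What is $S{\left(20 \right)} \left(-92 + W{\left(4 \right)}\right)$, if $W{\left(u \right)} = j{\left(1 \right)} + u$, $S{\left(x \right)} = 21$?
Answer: $-1890$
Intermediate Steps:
$j{\left(O \right)} = - 2 O$ ($j{\left(O \right)} = 2 O \left(-1\right) = - 2 O$)
$W{\left(u \right)} = -2 + u$ ($W{\left(u \right)} = \left(-2\right) 1 + u = -2 + u$)
$S{\left(20 \right)} \left(-92 + W{\left(4 \right)}\right) = 21 \left(-92 + \left(-2 + 4\right)\right) = 21 \left(-92 + 2\right) = 21 \left(-90\right) = -1890$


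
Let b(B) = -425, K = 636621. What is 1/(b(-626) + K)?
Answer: 1/636196 ≈ 1.5718e-6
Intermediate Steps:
1/(b(-626) + K) = 1/(-425 + 636621) = 1/636196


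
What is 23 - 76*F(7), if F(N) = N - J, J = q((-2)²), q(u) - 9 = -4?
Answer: -129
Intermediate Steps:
q(u) = 5 (q(u) = 9 - 4 = 5)
J = 5
F(N) = -5 + N (F(N) = N - 1*5 = N - 5 = -5 + N)
23 - 76*F(7) = 23 - 76*(-5 + 7) = 23 - 76*2 = 23 - 152 = -129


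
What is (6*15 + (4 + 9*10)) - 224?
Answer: -40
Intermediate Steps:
(6*15 + (4 + 9*10)) - 224 = (90 + (4 + 90)) - 224 = (90 + 94) - 224 = 184 - 224 = -40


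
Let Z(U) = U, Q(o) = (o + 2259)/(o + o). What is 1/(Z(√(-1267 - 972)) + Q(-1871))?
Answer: -362974/7837972835 - 3500641*I*√2239/7837972835 ≈ -4.631e-5 - 0.021133*I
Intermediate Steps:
Q(o) = (2259 + o)/(2*o) (Q(o) = (2259 + o)/((2*o)) = (2259 + o)*(1/(2*o)) = (2259 + o)/(2*o))
1/(Z(√(-1267 - 972)) + Q(-1871)) = 1/(√(-1267 - 972) + (½)*(2259 - 1871)/(-1871)) = 1/(√(-2239) + (½)*(-1/1871)*388) = 1/(I*√2239 - 194/1871) = 1/(-194/1871 + I*√2239)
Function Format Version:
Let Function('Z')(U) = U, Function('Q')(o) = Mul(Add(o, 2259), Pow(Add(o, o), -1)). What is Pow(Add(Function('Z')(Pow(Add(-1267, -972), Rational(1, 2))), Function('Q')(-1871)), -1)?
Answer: Add(Rational(-362974, 7837972835), Mul(Rational(-3500641, 7837972835), I, Pow(2239, Rational(1, 2)))) ≈ Add(-4.6310e-5, Mul(-0.021133, I))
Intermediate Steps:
Function('Q')(o) = Mul(Rational(1, 2), Pow(o, -1), Add(2259, o)) (Function('Q')(o) = Mul(Add(2259, o), Pow(Mul(2, o), -1)) = Mul(Add(2259, o), Mul(Rational(1, 2), Pow(o, -1))) = Mul(Rational(1, 2), Pow(o, -1), Add(2259, o)))
Pow(Add(Function('Z')(Pow(Add(-1267, -972), Rational(1, 2))), Function('Q')(-1871)), -1) = Pow(Add(Pow(Add(-1267, -972), Rational(1, 2)), Mul(Rational(1, 2), Pow(-1871, -1), Add(2259, -1871))), -1) = Pow(Add(Pow(-2239, Rational(1, 2)), Mul(Rational(1, 2), Rational(-1, 1871), 388)), -1) = Pow(Add(Mul(I, Pow(2239, Rational(1, 2))), Rational(-194, 1871)), -1) = Pow(Add(Rational(-194, 1871), Mul(I, Pow(2239, Rational(1, 2)))), -1)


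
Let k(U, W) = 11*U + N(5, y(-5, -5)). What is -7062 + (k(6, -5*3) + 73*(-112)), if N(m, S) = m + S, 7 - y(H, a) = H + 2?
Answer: -15157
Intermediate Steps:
y(H, a) = 5 - H (y(H, a) = 7 - (H + 2) = 7 - (2 + H) = 7 + (-2 - H) = 5 - H)
N(m, S) = S + m
k(U, W) = 15 + 11*U (k(U, W) = 11*U + ((5 - 1*(-5)) + 5) = 11*U + ((5 + 5) + 5) = 11*U + (10 + 5) = 11*U + 15 = 15 + 11*U)
-7062 + (k(6, -5*3) + 73*(-112)) = -7062 + ((15 + 11*6) + 73*(-112)) = -7062 + ((15 + 66) - 8176) = -7062 + (81 - 8176) = -7062 - 8095 = -15157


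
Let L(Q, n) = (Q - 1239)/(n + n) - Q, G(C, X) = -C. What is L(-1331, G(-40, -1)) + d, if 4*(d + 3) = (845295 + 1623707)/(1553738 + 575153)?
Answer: 22075151001/17031128 ≈ 1296.2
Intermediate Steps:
L(Q, n) = -Q + (-1239 + Q)/(2*n) (L(Q, n) = (-1239 + Q)/((2*n)) - Q = (-1239 + Q)*(1/(2*n)) - Q = (-1239 + Q)/(2*n) - Q = -Q + (-1239 + Q)/(2*n))
d = -11538845/4257782 (d = -3 + ((845295 + 1623707)/(1553738 + 575153))/4 = -3 + (2469002/2128891)/4 = -3 + (2469002*(1/2128891))/4 = -3 + (¼)*(2469002/2128891) = -3 + 1234501/4257782 = -11538845/4257782 ≈ -2.7101)
L(-1331, G(-40, -1)) + d = (-1239 - 1331 - 2*(-1331)*(-1*(-40)))/(2*((-1*(-40)))) - 11538845/4257782 = (½)*(-1239 - 1331 - 2*(-1331)*40)/40 - 11538845/4257782 = (½)*(1/40)*(-1239 - 1331 + 106480) - 11538845/4257782 = (½)*(1/40)*103910 - 11538845/4257782 = 10391/8 - 11538845/4257782 = 22075151001/17031128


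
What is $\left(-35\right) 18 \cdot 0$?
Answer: $0$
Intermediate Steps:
$\left(-35\right) 18 \cdot 0 = \left(-630\right) 0 = 0$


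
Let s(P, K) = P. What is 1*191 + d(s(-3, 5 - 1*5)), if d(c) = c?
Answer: 188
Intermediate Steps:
1*191 + d(s(-3, 5 - 1*5)) = 1*191 - 3 = 191 - 3 = 188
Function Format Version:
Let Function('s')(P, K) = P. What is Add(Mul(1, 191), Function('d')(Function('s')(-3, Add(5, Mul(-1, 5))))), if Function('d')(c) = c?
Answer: 188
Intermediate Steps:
Add(Mul(1, 191), Function('d')(Function('s')(-3, Add(5, Mul(-1, 5))))) = Add(Mul(1, 191), -3) = Add(191, -3) = 188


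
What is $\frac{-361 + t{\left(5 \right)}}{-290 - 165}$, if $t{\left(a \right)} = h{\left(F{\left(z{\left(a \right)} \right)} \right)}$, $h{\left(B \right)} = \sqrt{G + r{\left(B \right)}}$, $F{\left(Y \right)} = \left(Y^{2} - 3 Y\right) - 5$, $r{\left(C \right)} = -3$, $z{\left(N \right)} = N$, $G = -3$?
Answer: $\frac{361}{455} - \frac{i \sqrt{6}}{455} \approx 0.79341 - 0.0053835 i$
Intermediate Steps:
$F{\left(Y \right)} = -5 + Y^{2} - 3 Y$
$h{\left(B \right)} = i \sqrt{6}$ ($h{\left(B \right)} = \sqrt{-3 - 3} = \sqrt{-6} = i \sqrt{6}$)
$t{\left(a \right)} = i \sqrt{6}$
$\frac{-361 + t{\left(5 \right)}}{-290 - 165} = \frac{-361 + i \sqrt{6}}{-290 - 165} = \frac{-361 + i \sqrt{6}}{-455} = \left(-361 + i \sqrt{6}\right) \left(- \frac{1}{455}\right) = \frac{361}{455} - \frac{i \sqrt{6}}{455}$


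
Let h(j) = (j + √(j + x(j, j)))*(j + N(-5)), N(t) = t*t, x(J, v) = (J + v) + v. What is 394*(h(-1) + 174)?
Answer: 59100 + 18912*I ≈ 59100.0 + 18912.0*I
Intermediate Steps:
x(J, v) = J + 2*v
N(t) = t²
h(j) = (25 + j)*(j + 2*√j) (h(j) = (j + √(j + (j + 2*j)))*(j + (-5)²) = (j + √(j + 3*j))*(j + 25) = (j + √(4*j))*(25 + j) = (j + 2*√j)*(25 + j) = (25 + j)*(j + 2*√j))
394*(h(-1) + 174) = 394*(((-1)² + 2*(-1)^(3/2) + 25*(-1) + 50*√(-1)) + 174) = 394*((1 + 2*(-I) - 25 + 50*I) + 174) = 394*((1 - 2*I - 25 + 50*I) + 174) = 394*((-24 + 48*I) + 174) = 394*(150 + 48*I) = 59100 + 18912*I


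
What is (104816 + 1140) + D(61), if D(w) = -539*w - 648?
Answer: 72429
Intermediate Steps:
D(w) = -648 - 539*w
(104816 + 1140) + D(61) = (104816 + 1140) + (-648 - 539*61) = 105956 + (-648 - 32879) = 105956 - 33527 = 72429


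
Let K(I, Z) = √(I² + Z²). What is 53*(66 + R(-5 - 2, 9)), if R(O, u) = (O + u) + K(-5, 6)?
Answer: 3604 + 53*√61 ≈ 4017.9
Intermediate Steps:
R(O, u) = O + u + √61 (R(O, u) = (O + u) + √((-5)² + 6²) = (O + u) + √(25 + 36) = (O + u) + √61 = O + u + √61)
53*(66 + R(-5 - 2, 9)) = 53*(66 + ((-5 - 2) + 9 + √61)) = 53*(66 + (-7 + 9 + √61)) = 53*(66 + (2 + √61)) = 53*(68 + √61) = 3604 + 53*√61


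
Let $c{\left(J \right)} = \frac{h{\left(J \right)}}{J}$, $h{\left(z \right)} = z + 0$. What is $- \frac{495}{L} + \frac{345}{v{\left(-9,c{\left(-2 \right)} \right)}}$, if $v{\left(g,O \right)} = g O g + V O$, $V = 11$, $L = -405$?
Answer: $\frac{179}{36} \approx 4.9722$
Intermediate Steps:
$h{\left(z \right)} = z$
$c{\left(J \right)} = 1$ ($c{\left(J \right)} = \frac{J}{J} = 1$)
$v{\left(g,O \right)} = 11 O + O g^{2}$ ($v{\left(g,O \right)} = g O g + 11 O = O g g + 11 O = O g^{2} + 11 O = 11 O + O g^{2}$)
$- \frac{495}{L} + \frac{345}{v{\left(-9,c{\left(-2 \right)} \right)}} = - \frac{495}{-405} + \frac{345}{1 \left(11 + \left(-9\right)^{2}\right)} = \left(-495\right) \left(- \frac{1}{405}\right) + \frac{345}{1 \left(11 + 81\right)} = \frac{11}{9} + \frac{345}{1 \cdot 92} = \frac{11}{9} + \frac{345}{92} = \frac{11}{9} + 345 \cdot \frac{1}{92} = \frac{11}{9} + \frac{15}{4} = \frac{179}{36}$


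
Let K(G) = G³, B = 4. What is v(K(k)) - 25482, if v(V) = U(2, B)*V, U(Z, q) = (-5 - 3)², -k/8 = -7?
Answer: 11213942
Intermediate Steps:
k = 56 (k = -8*(-7) = 56)
U(Z, q) = 64 (U(Z, q) = (-8)² = 64)
v(V) = 64*V
v(K(k)) - 25482 = 64*56³ - 25482 = 64*175616 - 25482 = 11239424 - 25482 = 11213942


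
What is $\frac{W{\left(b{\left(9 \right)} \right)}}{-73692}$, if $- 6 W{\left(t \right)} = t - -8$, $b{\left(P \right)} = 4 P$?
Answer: $\frac{11}{110538} \approx 9.9513 \cdot 10^{-5}$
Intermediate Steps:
$W{\left(t \right)} = - \frac{4}{3} - \frac{t}{6}$ ($W{\left(t \right)} = - \frac{t - -8}{6} = - \frac{t + 8}{6} = - \frac{8 + t}{6} = - \frac{4}{3} - \frac{t}{6}$)
$\frac{W{\left(b{\left(9 \right)} \right)}}{-73692} = \frac{- \frac{4}{3} - \frac{4 \cdot 9}{6}}{-73692} = \left(- \frac{4}{3} - 6\right) \left(- \frac{1}{73692}\right) = \left(- \frac{22}{3}\right) \left(- \frac{1}{73692}\right) = \frac{11}{110538}$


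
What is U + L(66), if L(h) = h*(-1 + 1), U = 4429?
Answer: 4429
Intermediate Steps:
L(h) = 0 (L(h) = h*0 = 0)
U + L(66) = 4429 + 0 = 4429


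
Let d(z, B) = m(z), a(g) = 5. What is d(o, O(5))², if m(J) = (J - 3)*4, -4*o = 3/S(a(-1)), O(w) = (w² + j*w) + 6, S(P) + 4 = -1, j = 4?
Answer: 3249/25 ≈ 129.96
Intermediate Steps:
S(P) = -5 (S(P) = -4 - 1 = -5)
O(w) = 6 + w² + 4*w (O(w) = (w² + 4*w) + 6 = 6 + w² + 4*w)
o = 3/20 (o = -3/(4*(-5)) = -3*(-1)/(4*5) = -¼*(-⅗) = 3/20 ≈ 0.15000)
m(J) = -12 + 4*J (m(J) = (-3 + J)*4 = -12 + 4*J)
d(z, B) = -12 + 4*z
d(o, O(5))² = (-12 + 4*(3/20))² = (-12 + ⅗)² = (-57/5)² = 3249/25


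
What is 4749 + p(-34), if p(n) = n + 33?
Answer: 4748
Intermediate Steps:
p(n) = 33 + n
4749 + p(-34) = 4749 + (33 - 34) = 4749 - 1 = 4748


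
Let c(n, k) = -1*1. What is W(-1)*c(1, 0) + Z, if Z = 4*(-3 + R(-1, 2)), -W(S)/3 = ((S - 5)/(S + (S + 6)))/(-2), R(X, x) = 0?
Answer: -39/4 ≈ -9.7500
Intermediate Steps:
c(n, k) = -1
W(S) = 3*(-5 + S)/(2*(6 + 2*S)) (W(S) = -3*(S - 5)/(S + (S + 6))/(-2) = -3*(-5 + S)/(S + (6 + S))*(-1)/2 = -3*(-5 + S)/(6 + 2*S)*(-1)/2 = -(-3)*(-5 + S)/(2*(6 + 2*S)) = 3*(-5 + S)/(2*(6 + 2*S)))
Z = -12 (Z = 4*(-3 + 0) = 4*(-3) = -12)
W(-1)*c(1, 0) + Z = (3*(-5 - 1)/(4*(3 - 1)))*(-1) - 12 = ((¾)*(-6)/2)*(-1) - 12 = ((¾)*(½)*(-6))*(-1) - 12 = -9/4*(-1) - 12 = 9/4 - 12 = -39/4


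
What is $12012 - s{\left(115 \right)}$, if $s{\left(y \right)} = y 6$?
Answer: $11322$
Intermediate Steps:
$s{\left(y \right)} = 6 y$
$12012 - s{\left(115 \right)} = 12012 - 6 \cdot 115 = 12012 - 690 = 11322$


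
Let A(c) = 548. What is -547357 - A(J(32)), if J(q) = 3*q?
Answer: -547905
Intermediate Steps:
-547357 - A(J(32)) = -547357 - 1*548 = -547357 - 548 = -547905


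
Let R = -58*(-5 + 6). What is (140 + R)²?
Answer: 6724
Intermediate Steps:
R = -58 (R = -58*1 = -58)
(140 + R)² = (140 - 58)² = 82² = 6724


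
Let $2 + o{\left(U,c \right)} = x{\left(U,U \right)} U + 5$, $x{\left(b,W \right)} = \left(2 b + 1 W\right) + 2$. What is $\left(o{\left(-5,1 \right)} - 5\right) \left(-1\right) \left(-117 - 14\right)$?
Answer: $8253$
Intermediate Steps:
$x{\left(b,W \right)} = 2 + W + 2 b$ ($x{\left(b,W \right)} = \left(2 b + W\right) + 2 = \left(W + 2 b\right) + 2 = 2 + W + 2 b$)
$o{\left(U,c \right)} = 3 + U \left(2 + 3 U\right)$ ($o{\left(U,c \right)} = -2 + \left(\left(2 + U + 2 U\right) U + 5\right) = -2 + \left(\left(2 + 3 U\right) U + 5\right) = -2 + \left(U \left(2 + 3 U\right) + 5\right) = -2 + \left(5 + U \left(2 + 3 U\right)\right) = 3 + U \left(2 + 3 U\right)$)
$\left(o{\left(-5,1 \right)} - 5\right) \left(-1\right) \left(-117 - 14\right) = \left(\left(3 - 5 \left(2 + 3 \left(-5\right)\right)\right) - 5\right) \left(-1\right) \left(-117 - 14\right) = \left(\left(3 - 5 \left(2 - 15\right)\right) - 5\right) \left(-1\right) \left(-131\right) = \left(\left(3 - -65\right) - 5\right) \left(-1\right) \left(-131\right) = \left(\left(3 + 65\right) - 5\right) \left(-1\right) \left(-131\right) = \left(68 - 5\right) \left(-1\right) \left(-131\right) = 63 \left(-1\right) \left(-131\right) = \left(-63\right) \left(-131\right) = 8253$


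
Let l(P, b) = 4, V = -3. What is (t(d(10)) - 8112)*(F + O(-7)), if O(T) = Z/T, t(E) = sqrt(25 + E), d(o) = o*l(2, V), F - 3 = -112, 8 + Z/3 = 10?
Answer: 6238128/7 - 769*sqrt(65)/7 ≈ 8.9028e+5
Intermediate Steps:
Z = 6 (Z = -24 + 3*10 = -24 + 30 = 6)
F = -109 (F = 3 - 112 = -109)
d(o) = 4*o (d(o) = o*4 = 4*o)
O(T) = 6/T
(t(d(10)) - 8112)*(F + O(-7)) = (sqrt(25 + 4*10) - 8112)*(-109 + 6/(-7)) = (sqrt(25 + 40) - 8112)*(-109 + 6*(-1/7)) = (sqrt(65) - 8112)*(-109 - 6/7) = (-8112 + sqrt(65))*(-769/7) = 6238128/7 - 769*sqrt(65)/7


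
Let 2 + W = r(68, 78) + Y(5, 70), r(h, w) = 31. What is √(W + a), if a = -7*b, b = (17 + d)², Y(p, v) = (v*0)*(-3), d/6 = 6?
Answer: I*√19634 ≈ 140.12*I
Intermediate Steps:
d = 36 (d = 6*6 = 36)
Y(p, v) = 0 (Y(p, v) = 0*(-3) = 0)
b = 2809 (b = (17 + 36)² = 53² = 2809)
W = 29 (W = -2 + (31 + 0) = -2 + 31 = 29)
a = -19663 (a = -7*2809 = -19663)
√(W + a) = √(29 - 19663) = √(-19634) = I*√19634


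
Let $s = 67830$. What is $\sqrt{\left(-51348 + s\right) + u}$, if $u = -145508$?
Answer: $i \sqrt{129026} \approx 359.2 i$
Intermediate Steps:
$\sqrt{\left(-51348 + s\right) + u} = \sqrt{\left(-51348 + 67830\right) - 145508} = \sqrt{16482 - 145508} = \sqrt{-129026} = i \sqrt{129026}$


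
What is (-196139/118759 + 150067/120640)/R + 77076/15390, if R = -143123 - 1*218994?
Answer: 888614767230035477/177432380944064064 ≈ 5.0082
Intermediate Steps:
R = -362117 (R = -143123 - 218994 = -362117)
(-196139/118759 + 150067/120640)/R + 77076/15390 = (-196139/118759 + 150067/120640)/(-362117) + 77076/15390 = (-196139*1/118759 + 150067*(1/120640))*(-1/362117) + 77076*(1/15390) = (-196139/118759 + 150067/120640)*(-1/362117) + 4282/855 = -5840402107/14327085760*(-1/362117) + 4282/855 = 5840402107/5188081314153920 + 4282/855 = 888614767230035477/177432380944064064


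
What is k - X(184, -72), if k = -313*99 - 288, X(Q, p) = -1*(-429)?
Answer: -31704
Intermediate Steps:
X(Q, p) = 429
k = -31275 (k = -30987 - 288 = -31275)
k - X(184, -72) = -31275 - 1*429 = -31275 - 429 = -31704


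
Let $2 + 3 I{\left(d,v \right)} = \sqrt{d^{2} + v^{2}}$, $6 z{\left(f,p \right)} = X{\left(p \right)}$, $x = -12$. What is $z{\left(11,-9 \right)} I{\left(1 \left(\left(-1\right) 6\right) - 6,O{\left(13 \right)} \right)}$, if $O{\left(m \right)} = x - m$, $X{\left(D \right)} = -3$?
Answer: $\frac{1}{3} - \frac{\sqrt{769}}{6} \approx -4.2885$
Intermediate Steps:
$z{\left(f,p \right)} = - \frac{1}{2}$ ($z{\left(f,p \right)} = \frac{1}{6} \left(-3\right) = - \frac{1}{2}$)
$O{\left(m \right)} = -12 - m$
$I{\left(d,v \right)} = - \frac{2}{3} + \frac{\sqrt{d^{2} + v^{2}}}{3}$
$z{\left(11,-9 \right)} I{\left(1 \left(\left(-1\right) 6\right) - 6,O{\left(13 \right)} \right)} = - \frac{- \frac{2}{3} + \frac{\sqrt{\left(1 \left(\left(-1\right) 6\right) - 6\right)^{2} + \left(-12 - 13\right)^{2}}}{3}}{2} = - \frac{- \frac{2}{3} + \frac{\sqrt{\left(1 \left(-6\right) - 6\right)^{2} + \left(-12 - 13\right)^{2}}}{3}}{2} = - \frac{- \frac{2}{3} + \frac{\sqrt{\left(-6 - 6\right)^{2} + \left(-25\right)^{2}}}{3}}{2} = - \frac{- \frac{2}{3} + \frac{\sqrt{\left(-12\right)^{2} + 625}}{3}}{2} = - \frac{- \frac{2}{3} + \frac{\sqrt{144 + 625}}{3}}{2} = - \frac{- \frac{2}{3} + \frac{\sqrt{769}}{3}}{2} = \frac{1}{3} - \frac{\sqrt{769}}{6}$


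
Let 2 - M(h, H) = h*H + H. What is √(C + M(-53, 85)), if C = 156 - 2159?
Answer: √2419 ≈ 49.183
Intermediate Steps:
M(h, H) = 2 - H - H*h (M(h, H) = 2 - (h*H + H) = 2 - (H*h + H) = 2 - (H + H*h) = 2 + (-H - H*h) = 2 - H - H*h)
C = -2003
√(C + M(-53, 85)) = √(-2003 + (2 - 1*85 - 1*85*(-53))) = √(-2003 + (2 - 85 + 4505)) = √(-2003 + 4422) = √2419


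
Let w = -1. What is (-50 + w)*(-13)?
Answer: 663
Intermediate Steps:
(-50 + w)*(-13) = (-50 - 1)*(-13) = -51*(-13) = 663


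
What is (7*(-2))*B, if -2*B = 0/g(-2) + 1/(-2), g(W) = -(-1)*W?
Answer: -7/2 ≈ -3.5000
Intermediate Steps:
g(W) = W
B = ¼ (B = -(0/(-2) + 1/(-2))/2 = -(0*(-½) + 1*(-½))/2 = -(0 - ½)/2 = -½*(-½) = ¼ ≈ 0.25000)
(7*(-2))*B = (7*(-2))*(¼) = -14*¼ = -7/2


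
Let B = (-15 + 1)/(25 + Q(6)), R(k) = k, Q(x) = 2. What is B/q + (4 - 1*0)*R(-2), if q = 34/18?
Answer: -422/51 ≈ -8.2745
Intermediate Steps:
B = -14/27 (B = (-15 + 1)/(25 + 2) = -14/27 ≈ -0.51852)
q = 17/9 (q = 34*(1/18) = 17/9 ≈ 1.8889)
B/q + (4 - 1*0)*R(-2) = -14/(27*17/9) + (4 - 1*0)*(-2) = -14/27*9/17 + (4 + 0)*(-2) = -14/51 + 4*(-2) = -14/51 - 8 = -422/51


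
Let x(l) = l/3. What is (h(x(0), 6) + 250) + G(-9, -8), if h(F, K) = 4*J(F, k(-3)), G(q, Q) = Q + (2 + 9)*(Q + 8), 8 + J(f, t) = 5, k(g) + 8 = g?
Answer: 230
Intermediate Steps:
k(g) = -8 + g
x(l) = l/3 (x(l) = l*(⅓) = l/3)
J(f, t) = -3 (J(f, t) = -8 + 5 = -3)
G(q, Q) = 88 + 12*Q (G(q, Q) = Q + 11*(8 + Q) = Q + (88 + 11*Q) = 88 + 12*Q)
h(F, K) = -12 (h(F, K) = 4*(-3) = -12)
(h(x(0), 6) + 250) + G(-9, -8) = (-12 + 250) + (88 + 12*(-8)) = 238 + (88 - 96) = 238 - 8 = 230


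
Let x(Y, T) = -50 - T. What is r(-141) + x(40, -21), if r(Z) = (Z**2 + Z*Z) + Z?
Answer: 39592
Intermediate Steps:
r(Z) = Z + 2*Z**2 (r(Z) = (Z**2 + Z**2) + Z = 2*Z**2 + Z = Z + 2*Z**2)
r(-141) + x(40, -21) = -141*(1 + 2*(-141)) + (-50 - 1*(-21)) = -141*(1 - 282) + (-50 + 21) = -141*(-281) - 29 = 39621 - 29 = 39592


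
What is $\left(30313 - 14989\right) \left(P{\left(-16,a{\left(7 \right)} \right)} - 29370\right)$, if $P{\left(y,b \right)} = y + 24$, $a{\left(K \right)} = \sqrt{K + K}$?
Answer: $-449943288$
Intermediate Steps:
$a{\left(K \right)} = \sqrt{2} \sqrt{K}$ ($a{\left(K \right)} = \sqrt{2 K} = \sqrt{2} \sqrt{K}$)
$P{\left(y,b \right)} = 24 + y$
$\left(30313 - 14989\right) \left(P{\left(-16,a{\left(7 \right)} \right)} - 29370\right) = \left(30313 - 14989\right) \left(\left(24 - 16\right) - 29370\right) = 15324 \left(8 - 29370\right) = 15324 \left(-29362\right) = -449943288$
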